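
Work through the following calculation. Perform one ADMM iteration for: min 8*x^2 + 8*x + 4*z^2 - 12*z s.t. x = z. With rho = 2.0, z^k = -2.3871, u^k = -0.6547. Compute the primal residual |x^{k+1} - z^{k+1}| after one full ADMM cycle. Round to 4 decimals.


ADMM iteration with rho = 2.0, z^k = -2.3871, u^k = -0.6547
Step 1: x-update.
Minimize 8*x^2 + 8*x + (2.0/2)*(x + 2.3871 - 0.6547)^2
FOC: (2*8 + 2.0)*x = -8 + 2.0*(-2.3871 + 0.6547)
x^{k+1} = -0.6369
Step 2: z-update.
Minimize 4*z^2 - 12*z + (2.0/2)*(-0.6369 - z - 0.6547)^2
FOC: (2*4 + 2.0)*z = 12 + 2.0*(-0.6369 - 0.6547)
z^{k+1} = 0.9417
Step 3: u-update.
u^{k+1} = -0.6547 - 0.6369 - 0.9417 = -2.2333
Step 4: Primal residual = |-0.6369 - 0.9417| = 1.5786


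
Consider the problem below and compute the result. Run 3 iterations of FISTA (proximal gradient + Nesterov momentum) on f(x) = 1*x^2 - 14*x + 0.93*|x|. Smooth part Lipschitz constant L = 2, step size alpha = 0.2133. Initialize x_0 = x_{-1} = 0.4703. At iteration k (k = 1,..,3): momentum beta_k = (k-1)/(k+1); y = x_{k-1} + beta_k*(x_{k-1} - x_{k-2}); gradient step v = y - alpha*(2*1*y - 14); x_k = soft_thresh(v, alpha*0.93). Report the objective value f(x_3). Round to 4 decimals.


FISTA on f(x) = 1*x^2 - 14*x + 0.93*|x|
L = 2, alpha = 0.2133
Iteration 1: beta = 0.0, y = 0.4703 + 0.0*(0.4703 - 0.4703) = 0.4703
  grad(y) = -13.0594, v = y - alpha*grad = 3.2559
  prox(v) = soft_thresh(3.2559, 0.1984) = 3.0575
Iteration 2: beta = 0.3333, y = 3.0575 + 0.3333*(3.0575 - 0.4703) = 3.9199
  grad(y) = -6.1602, v = y - alpha*grad = 5.2339
  prox(v) = soft_thresh(5.2339, 0.1984) = 5.0355
Iteration 3: beta = 0.5, y = 5.0355 + 0.5*(5.0355 - 3.0575) = 6.0245
  grad(y) = -1.951, v = y - alpha*grad = 6.4407
  prox(v) = soft_thresh(6.4407, 0.1984) = 6.2423
f(x_3) = 1*6.2423^2 - 14*6.2423 + 0.93*|6.2423| = -42.6205


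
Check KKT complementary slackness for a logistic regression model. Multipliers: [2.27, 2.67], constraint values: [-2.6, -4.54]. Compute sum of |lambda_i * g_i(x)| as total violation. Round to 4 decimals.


KKT complementary slackness check:
lambda_1 * g_1 = 2.27 * -2.6 = -5.902
lambda_2 * g_2 = 2.67 * -4.54 = -12.1218
Total violation = 5.902 + 12.1218 = 18.0238


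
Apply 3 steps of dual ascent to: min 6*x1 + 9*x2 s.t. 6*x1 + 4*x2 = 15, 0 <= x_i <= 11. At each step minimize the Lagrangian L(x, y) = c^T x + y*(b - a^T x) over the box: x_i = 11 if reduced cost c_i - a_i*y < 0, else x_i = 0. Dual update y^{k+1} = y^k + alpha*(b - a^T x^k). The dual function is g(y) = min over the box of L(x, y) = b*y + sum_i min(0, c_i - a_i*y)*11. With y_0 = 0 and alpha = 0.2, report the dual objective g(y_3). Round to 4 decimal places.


Dual ascent for LP: min 6*x1 + 9*x2, 6*x1 + 4*x2 = 15, 0 <= x_i <= 11
Step 1: y^k = 0.0, reduced costs: (6.0, 9.0)
  x^k = (0.0, 0.0), subgradient = b - a^T x = 15.0
  y^{k+1} = 0.0 + 0.2*15.0 = 3.0
Step 2: y^k = 3.0, reduced costs: (-12.0, -3.0)
  x^k = (11.0, 11.0), subgradient = b - a^T x = -95.0
  y^{k+1} = 3.0 + 0.2*-95.0 = -16.0
Step 3: y^k = -16.0, reduced costs: (102.0, 73.0)
  x^k = (0.0, 0.0), subgradient = b - a^T x = 15.0
  y^{k+1} = -16.0 + 0.2*15.0 = -13.0
Dual objective at y_3 = -13.0: reduced costs (84.0, 61.0), box minimizer x = (0.0, 0.0)
g(y_3) = b*y + (c1 - a1*y)*x1 + (c2 - a2*y)*x2 = 15*(-13.0) + 84.0*0.0 + 61.0*0.0 = -195.0 + 0.0 + 0.0 = -195.0


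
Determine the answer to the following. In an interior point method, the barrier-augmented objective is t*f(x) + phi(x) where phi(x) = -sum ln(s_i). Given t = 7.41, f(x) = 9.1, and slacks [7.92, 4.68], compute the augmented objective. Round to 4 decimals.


Step 1: Compute log-barrier.
ln values: [2.0694, 1.5433]
phi = -(2.0694 + 1.5433) = -3.6127
Step 2: Compute augmented objective.
t*f(x) = 7.41*9.1 = 67.431
Total = 67.431 - 3.6127 = 63.8183


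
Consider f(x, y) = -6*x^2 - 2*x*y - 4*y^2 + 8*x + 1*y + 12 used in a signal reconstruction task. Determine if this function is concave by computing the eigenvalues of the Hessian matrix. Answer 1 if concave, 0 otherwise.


The Hessian of f(x,y) = -6*x^2 - 2*x*y - 4*y^2 + 8*x + 1*y + 12 is:
H = [[-12, -2], [-2, -8]]
Trace = -12 - 8 = -20
Determinant = -12*-8 - (-2)^2 = 92
Discriminant = (-20)^2 - 4*92 = 32.0
Eigenvalues: lambda_1 = -12.8284, lambda_2 = -7.1716
The function is concave.

1


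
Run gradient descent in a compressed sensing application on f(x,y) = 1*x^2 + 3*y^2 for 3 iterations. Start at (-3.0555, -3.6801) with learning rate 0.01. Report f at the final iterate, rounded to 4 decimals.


Gradient descent on f(x,y) = 1*x^2 + 3*y^2.
Starting point: (-3.0555, -3.6801), alpha = 0.01
Step 1: grad_x = 2*1*-3.0555 = -6.111, grad_y = 2*3*-3.6801 = -22.0806
  x_1 = -3.0555 - 0.01*-6.111 = -2.9944
  y_1 = -3.6801 - 0.01*-22.0806 = -3.4593
Step 2: grad_x = 2*1*-2.9944 = -5.9888, grad_y = 2*3*-3.4593 = -20.7558
  x_2 = -2.9944 - 0.01*-5.9888 = -2.9345
  y_2 = -3.4593 - 0.01*-20.7558 = -3.2517
Step 3: grad_x = 2*1*-2.9345 = -5.869, grad_y = 2*3*-3.2517 = -19.5104
  x_3 = -2.9345 - 0.01*-5.869 = -2.8758
  y_3 = -3.2517 - 0.01*-19.5104 = -3.0566
f(-2.8758, -3.0566) = 1*(-2.8758)^2 + 3*(-3.0566)^2 = 36.2993


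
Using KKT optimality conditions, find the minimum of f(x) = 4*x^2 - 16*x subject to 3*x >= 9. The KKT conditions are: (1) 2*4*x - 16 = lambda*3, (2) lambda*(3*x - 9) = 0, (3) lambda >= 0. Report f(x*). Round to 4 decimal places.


Step 1: Try lambda = 0 (constraint inactive).
x_unc = 16/(2*4) = 2.0
Check: 3*2.0 = 6.0 < 9 -- violated!
Step 2: Constraint must be active: 3*x = 9
x* = 9/3 = 3.0
lambda = (2*4*3.0 - 16)/3 = 2.6667
Step 3: Compute optimal value.
f(x*) = 4*3.0^2 - 16*3.0 = -12.0


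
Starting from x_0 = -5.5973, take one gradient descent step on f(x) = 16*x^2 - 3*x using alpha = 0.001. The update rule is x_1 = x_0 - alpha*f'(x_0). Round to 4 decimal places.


We compute the gradient at x_0 and apply the update.
f'(x) = 32*x - 3
f'(-5.5973) = 32*-5.5973 - 3 = -182.1136
x_1 = -5.5973 - 0.001*-182.1136 = -5.4152


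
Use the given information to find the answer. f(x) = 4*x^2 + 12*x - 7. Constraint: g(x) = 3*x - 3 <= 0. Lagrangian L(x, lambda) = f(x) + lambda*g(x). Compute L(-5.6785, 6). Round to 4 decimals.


Step 1: Evaluate f(x).
f(-5.6785) = 4*(-5.6785)^2 + 12*(-5.6785) - 7 = 53.8394
Step 2: Evaluate g(x).
g(-5.6785) = 3*-5.6785 - 3 = -20.0355
Step 3: Compute Lagrangian.
L = 53.8394 + 6*-20.0355 = -66.3736


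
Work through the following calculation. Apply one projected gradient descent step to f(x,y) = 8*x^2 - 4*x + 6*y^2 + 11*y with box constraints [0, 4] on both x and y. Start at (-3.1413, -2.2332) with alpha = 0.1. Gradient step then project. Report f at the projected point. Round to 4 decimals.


Step 1: Compute gradient at (-3.1413, -2.2332).
grad_x = 2*8*-3.1413 - 4 = -54.2608
grad_y = 2*6*-2.2332 + 11 = -15.7984
Step 2: Gradient step.
x_raw = -3.1413 - 0.1*-54.2608 = 2.2848
y_raw = -2.2332 - 0.1*-15.7984 = -0.6534
Step 3: Project onto [0, 4].
x_proj = clip(2.2848) = 2.2848
y_proj = clip(-0.6534) = 0.0
Step 4: Evaluate f.
f(2.2848, 0.0) = 32.6226


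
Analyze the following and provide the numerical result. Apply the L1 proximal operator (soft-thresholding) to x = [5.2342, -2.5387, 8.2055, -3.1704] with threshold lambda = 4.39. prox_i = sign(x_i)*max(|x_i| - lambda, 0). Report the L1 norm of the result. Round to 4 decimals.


Soft-thresholding with lambda = 4.39:
prox(5.2342) = sign(5.2342)*max(|5.2342| - 4.39, 0) = 0.8442
prox(-2.5387) = sign(-2.5387)*max(|-2.5387| - 4.39, 0) = 0.0
prox(8.2055) = sign(8.2055)*max(|8.2055| - 4.39, 0) = 3.8155
prox(-3.1704) = sign(-3.1704)*max(|-3.1704| - 4.39, 0) = 0.0
prox(x) = [0.8442, 0.0, 3.8155, 0.0]
||prox(x)||_1 = 0.8442 + 0.0 + 3.8155 + 0.0 = 4.6597


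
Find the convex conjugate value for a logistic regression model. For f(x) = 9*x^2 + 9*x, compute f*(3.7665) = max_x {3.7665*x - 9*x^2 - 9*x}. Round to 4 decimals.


f*(y) = sup_x {y*x - a*x^2 - b*x} = sup_x {(y-b)*x - a*x^2}
FOC: (y - b) - 2a*x = 0 => x* = (y - b)/(2a)
x* = (3.7665 - 9)/(2*9) = -0.2908
f*(3.7665) = (y-b)^2/(4a) = (3.7665 - 9)^2/(4*9)
= 27.3895/36 = 0.7608


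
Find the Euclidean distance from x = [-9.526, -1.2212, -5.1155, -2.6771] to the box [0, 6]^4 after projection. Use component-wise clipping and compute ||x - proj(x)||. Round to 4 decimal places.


Project each component onto [0, 6].
clip(-9.526) = 0.0, clip(-1.2212) = 0.0, clip(-5.1155) = 0.0, clip(-2.6771) = 0.0
Projection = [0.0, 0.0, 0.0, 0.0]
Squared diffs: [90.7447, 1.4913, 26.1683, 7.1669]
Distance = sqrt(125.5712) = 11.2059


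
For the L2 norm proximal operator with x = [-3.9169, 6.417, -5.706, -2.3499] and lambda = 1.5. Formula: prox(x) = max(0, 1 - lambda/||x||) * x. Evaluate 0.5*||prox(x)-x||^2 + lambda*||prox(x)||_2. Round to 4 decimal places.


Step 1: Compute ||x||.
||x|| = 9.7263
Step 2: Compute scaling factor.
scale = max(0, 1 - 1.5/9.7263) = 0.8458
Step 3: prox(x) = [-3.3128, 5.4274, -4.826, -1.9875]
||prox(x)|| = 8.2263
Step 4: Proximal objective.
0.5*||prox-x||^2 = 1.125
lambda*||prox|| = 12.3395
Total = 13.4644


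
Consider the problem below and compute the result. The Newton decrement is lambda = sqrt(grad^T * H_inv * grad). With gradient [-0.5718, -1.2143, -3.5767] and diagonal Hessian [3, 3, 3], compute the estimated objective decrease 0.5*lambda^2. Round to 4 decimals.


Step 1: H is diagonal, so H^(-1) * g = [-0.1906, -0.4048, -1.1922].
Step 2: g^T H^(-1) g = sum_i g_i^2 / H_ii
  = (-0.5718)^2/3 + (-1.2143)^2/3 + (-3.5767)^2/3
  = 0.109 + 0.4915 + 4.2643 = 4.8648
Step 3: Objective decrease = 0.5 * g^T H^(-1) g = 2.4324


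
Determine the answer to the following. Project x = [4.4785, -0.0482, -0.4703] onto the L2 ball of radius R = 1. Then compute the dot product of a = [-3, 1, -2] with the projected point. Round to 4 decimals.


Step 1: Compute ||x|| (intermediates to 6 decimals).
||x|| = sqrt(4.4785^2 + (-0.0482)^2 + (-0.4703)^2) = 4.503384
Step 2: Project.
Since ||x|| > R, scale = R/||x|| = 1/4.503384 = 0.222055, proj(x) = scale * x
proj(x) = [0.994473, -0.010703, -0.104432]
Step 3: Dot product.
a^T * proj(x) = -3*0.994473 + 1*(-0.010703) - 2*(-0.104432) = -2.7853


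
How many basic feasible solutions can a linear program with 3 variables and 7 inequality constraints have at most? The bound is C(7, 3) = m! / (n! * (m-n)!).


Each vertex corresponds to some choice of n active constraints out of m, so the number of vertices is at most C(m, n) = m! / (n!(m-n)!).
m = 7, n = 3
Numerator: 7 * 6 * 5
Denominator: 3! = 6
C(7, 3) = 35


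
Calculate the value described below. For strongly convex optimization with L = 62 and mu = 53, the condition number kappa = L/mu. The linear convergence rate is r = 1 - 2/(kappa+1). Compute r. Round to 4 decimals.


Step 1: Compute the condition number.
kappa = L/mu = 62/53 = 1.1698
Step 2: Compute the convergence rate.
r = 1 - 2/(kappa + 1) = 1 - 2*mu/(L + mu) = (L - mu)/(L + mu) = 9/115 = 0.0783


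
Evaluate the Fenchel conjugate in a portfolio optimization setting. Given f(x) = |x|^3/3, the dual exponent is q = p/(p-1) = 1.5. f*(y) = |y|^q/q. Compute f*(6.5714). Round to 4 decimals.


The conjugate exponent q satisfies 1/p + 1/q = 1.
p = 3, so q = 3/(3 - 1) = 1.5
|y|^q = 6.5714^1.5 = 16.8456
f*(6.5714) = 16.8456 / 1.5 = 11.2304


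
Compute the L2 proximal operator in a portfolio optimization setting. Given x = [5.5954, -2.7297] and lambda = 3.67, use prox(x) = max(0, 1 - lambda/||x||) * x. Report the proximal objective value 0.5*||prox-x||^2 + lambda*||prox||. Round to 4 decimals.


Step 1: Compute ||x||.
||x|| = 6.2257
Step 2: Compute scaling factor.
scale = max(0, 1 - 3.67/6.2257) = 0.4105
Step 3: prox(x) = [2.297, -1.1206]
||prox(x)|| = 2.5557
Step 4: Proximal objective.
0.5*||prox-x||^2 = 6.7345
lambda*||prox|| = 9.3794
Total = 16.114


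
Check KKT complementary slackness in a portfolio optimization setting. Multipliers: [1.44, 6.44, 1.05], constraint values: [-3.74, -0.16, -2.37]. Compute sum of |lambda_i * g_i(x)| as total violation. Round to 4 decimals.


KKT complementary slackness check:
lambda_1 * g_1 = 1.44 * -3.74 = -5.3856
lambda_2 * g_2 = 6.44 * -0.16 = -1.0304
lambda_3 * g_3 = 1.05 * -2.37 = -2.4885
Total violation = 5.3856 + 1.0304 + 2.4885 = 8.9045


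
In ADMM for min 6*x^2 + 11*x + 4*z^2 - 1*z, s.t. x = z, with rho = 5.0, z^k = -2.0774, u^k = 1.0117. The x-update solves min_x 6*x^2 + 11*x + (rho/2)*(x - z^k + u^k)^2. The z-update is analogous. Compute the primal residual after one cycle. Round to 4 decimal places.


ADMM iteration with rho = 5.0, z^k = -2.0774, u^k = 1.0117
Step 1: x-update.
Minimize 6*x^2 + 11*x + (5.0/2)*(x + 2.0774 + 1.0117)^2
FOC: (2*6 + 5.0)*x = -11 + 5.0*(-2.0774 - 1.0117)
x^{k+1} = -1.5556
Step 2: z-update.
Minimize 4*z^2 - 1*z + (5.0/2)*(-1.5556 - z + 1.0117)^2
FOC: (2*4 + 5.0)*z = 1 + 5.0*(-1.5556 + 1.0117)
z^{k+1} = -0.1323
Step 3: u-update.
u^{k+1} = 1.0117 - 1.5556 + 0.1323 = -0.4116
Step 4: Primal residual = |-1.5556 + 0.1323| = 1.4233


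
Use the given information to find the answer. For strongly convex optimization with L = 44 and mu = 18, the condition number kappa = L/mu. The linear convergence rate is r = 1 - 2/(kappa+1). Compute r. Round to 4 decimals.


Step 1: Compute the condition number.
kappa = L/mu = 44/18 = 2.4444
Step 2: Compute the convergence rate.
r = 1 - 2/(kappa + 1) = 1 - 2*mu/(L + mu) = (L - mu)/(L + mu) = 26/62 = 0.4194


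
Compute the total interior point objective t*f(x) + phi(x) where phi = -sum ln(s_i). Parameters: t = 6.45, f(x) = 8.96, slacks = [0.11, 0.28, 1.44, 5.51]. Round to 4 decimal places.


Step 1: Compute log-barrier.
ln values: [-2.2073, -1.273, 0.3646, 1.7066]
phi = -(-2.2073 - 1.273 + 0.3646 + 1.7066) = 1.409
Step 2: Compute augmented objective.
t*f(x) = 6.45*8.96 = 57.792
Total = 57.792 + 1.409 = 59.201


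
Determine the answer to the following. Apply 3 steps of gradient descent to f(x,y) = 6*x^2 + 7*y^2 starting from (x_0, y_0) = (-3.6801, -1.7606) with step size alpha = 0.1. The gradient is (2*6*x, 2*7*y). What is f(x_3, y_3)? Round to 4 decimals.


Gradient descent on f(x,y) = 6*x^2 + 7*y^2.
Starting point: (-3.6801, -1.7606), alpha = 0.1
Step 1: grad_x = 2*6*-3.6801 = -44.1612, grad_y = 2*7*-1.7606 = -24.6484
  x_1 = -3.6801 - 0.1*-44.1612 = 0.736
  y_1 = -1.7606 - 0.1*-24.6484 = 0.7042
Step 2: grad_x = 2*6*0.736 = 8.8322, grad_y = 2*7*0.7042 = 9.8594
  x_2 = 0.736 - 0.1*8.8322 = -0.1472
  y_2 = 0.7042 - 0.1*9.8594 = -0.2817
Step 3: grad_x = 2*6*-0.1472 = -1.7664, grad_y = 2*7*-0.2817 = -3.9437
  x_3 = -0.1472 - 0.1*-1.7664 = 0.0294
  y_3 = -0.2817 - 0.1*-3.9437 = 0.1127
f(0.0294, 0.1127) = 6*0.0294^2 + 7*0.1127^2 = 0.0941


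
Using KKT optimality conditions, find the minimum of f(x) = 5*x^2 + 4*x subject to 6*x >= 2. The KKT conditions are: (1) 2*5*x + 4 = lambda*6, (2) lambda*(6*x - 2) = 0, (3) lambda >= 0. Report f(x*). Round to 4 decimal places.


Step 1: Try lambda = 0 (constraint inactive).
x_unc = -4/(2*5) = -0.4
Check: 6*-0.4 = -2.4 < 2 -- violated!
Step 2: Constraint must be active: 6*x = 2
x* = 2/6 = 1/3 = 0.3333 (rounded; the exact value 1/3 is used below)
lambda = (2*5*(1/3) + 4)/6 = 1.2222
Step 3: Compute optimal value.
f(x*) = 5*(1/3)^2 + 4*(1/3) = 1.8889


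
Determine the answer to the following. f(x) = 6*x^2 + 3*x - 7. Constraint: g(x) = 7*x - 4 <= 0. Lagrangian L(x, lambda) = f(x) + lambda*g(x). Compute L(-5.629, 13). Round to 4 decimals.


Step 1: Evaluate f(x).
f(-5.629) = 6*(-5.629)^2 + 3*(-5.629) - 7 = 166.2268
Step 2: Evaluate g(x).
g(-5.629) = 7*-5.629 - 4 = -43.403
Step 3: Compute Lagrangian.
L = 166.2268 + 13*-43.403 = -398.0122


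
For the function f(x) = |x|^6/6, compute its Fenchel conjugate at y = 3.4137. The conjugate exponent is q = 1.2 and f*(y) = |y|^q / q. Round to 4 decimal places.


The conjugate exponent q satisfies 1/p + 1/q = 1.
p = 6, so q = 6/(6 - 1) = 1.2
|y|^q = 3.4137^1.2 = 4.3639
f*(3.4137) = 4.3639 / 1.2 = 3.6365


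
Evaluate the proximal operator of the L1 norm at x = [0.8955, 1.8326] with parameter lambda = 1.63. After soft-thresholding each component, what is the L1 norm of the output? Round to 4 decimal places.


Soft-thresholding with lambda = 1.63:
prox(0.8955) = sign(0.8955)*max(|0.8955| - 1.63, 0) = 0.0
prox(1.8326) = sign(1.8326)*max(|1.8326| - 1.63, 0) = 0.2026
prox(x) = [0.0, 0.2026]
||prox(x)||_1 = 0.0 + 0.2026 = 0.2026


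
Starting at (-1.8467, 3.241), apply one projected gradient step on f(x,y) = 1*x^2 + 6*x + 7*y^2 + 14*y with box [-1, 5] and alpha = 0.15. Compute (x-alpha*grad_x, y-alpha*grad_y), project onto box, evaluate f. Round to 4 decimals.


Step 1: Compute gradient at (-1.8467, 3.241).
grad_x = 2*1*-1.8467 + 6 = 2.3066
grad_y = 2*7*3.241 + 14 = 59.374
Step 2: Gradient step.
x_raw = -1.8467 - 0.15*2.3066 = -2.1927
y_raw = 3.241 - 0.15*59.374 = -5.6651
Step 3: Project onto [-1, 5].
x_proj = clip(-2.1927) = -1.0
y_proj = clip(-5.6651) = -1.0
Step 4: Evaluate f.
f(-1.0, -1.0) = -12.0


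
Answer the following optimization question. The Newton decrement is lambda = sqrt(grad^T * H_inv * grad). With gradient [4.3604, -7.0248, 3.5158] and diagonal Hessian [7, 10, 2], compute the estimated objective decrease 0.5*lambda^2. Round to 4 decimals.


Step 1: H is diagonal, so H^(-1) * g = [0.6229, -0.7025, 1.7579].
Step 2: g^T H^(-1) g = sum_i g_i^2 / H_ii
  = (4.3604)^2/7 + (-7.0248)^2/10 + (3.5158)^2/2
  = 2.7162 + 4.9348 + 6.1804 = 13.8314
Step 3: Objective decrease = 0.5 * g^T H^(-1) g = 6.9157


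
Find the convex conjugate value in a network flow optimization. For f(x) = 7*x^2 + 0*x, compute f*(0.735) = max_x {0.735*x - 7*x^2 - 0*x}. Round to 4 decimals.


f*(y) = sup_x {y*x - a*x^2 - b*x} = sup_x {(y-b)*x - a*x^2}
FOC: (y - b) - 2a*x = 0 => x* = (y - b)/(2a)
x* = (0.735 - 0)/(2*7) = 0.0525
f*(0.735) = (y-b)^2/(4a) = (0.735 - 0)^2/(4*7)
= 0.5402/28 = 0.0193


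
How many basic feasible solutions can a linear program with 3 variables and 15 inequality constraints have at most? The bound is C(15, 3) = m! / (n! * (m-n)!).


Each vertex corresponds to some choice of n active constraints out of m, so the number of vertices is at most C(m, n) = m! / (n!(m-n)!).
m = 15, n = 3
Numerator: 15 * 14 * 13
Denominator: 3! = 6
C(15, 3) = 455


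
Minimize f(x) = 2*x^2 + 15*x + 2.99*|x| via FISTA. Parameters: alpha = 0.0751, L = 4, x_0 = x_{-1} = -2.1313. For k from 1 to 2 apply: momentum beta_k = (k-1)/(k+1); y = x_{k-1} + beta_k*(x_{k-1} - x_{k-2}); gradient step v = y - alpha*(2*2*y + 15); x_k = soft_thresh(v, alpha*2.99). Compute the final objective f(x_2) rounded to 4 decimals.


FISTA on f(x) = 2*x^2 + 15*x + 2.99*|x|
L = 4, alpha = 0.0751
Iteration 1: beta = 0.0, y = -2.1313 + 0.0*(-2.1313 + 2.1313) = -2.1313
  grad(y) = 6.4748, v = y - alpha*grad = -2.6176
  prox(v) = soft_thresh(-2.6176, 0.2245) = -2.393
Iteration 2: beta = 0.3333, y = -2.393 + 0.3333*(-2.393 + 2.1313) = -2.4802
  grad(y) = 5.079, v = y - alpha*grad = -2.8617
  prox(v) = soft_thresh(-2.8617, 0.2245) = -2.6371
f(x_2) = 2*(-2.6371)^2 + 15*(-2.6371) + 2.99*|-2.6371| = -17.763


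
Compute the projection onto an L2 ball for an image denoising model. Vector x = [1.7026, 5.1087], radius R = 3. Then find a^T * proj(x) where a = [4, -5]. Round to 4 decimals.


Step 1: Compute ||x|| (intermediates to 6 decimals).
||x|| = sqrt(1.7026^2 + 5.1087^2) = 5.384948
Step 2: Project.
Since ||x|| > R, scale = R/||x|| = 3/5.384948 = 0.557108, proj(x) = scale * x
proj(x) = [0.948532, 2.846098]
Step 3: Dot product.
a^T * proj(x) = 4*0.948532 - 5*2.846098 = -10.4364


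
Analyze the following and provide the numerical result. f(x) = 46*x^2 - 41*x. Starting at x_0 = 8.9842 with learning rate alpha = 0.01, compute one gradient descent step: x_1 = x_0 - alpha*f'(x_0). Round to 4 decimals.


We compute the gradient at x_0 and apply the update.
f'(x) = 92*x - 41
f'(8.9842) = 92*8.9842 - 41 = 785.5464
x_1 = 8.9842 - 0.01*785.5464 = 1.1287


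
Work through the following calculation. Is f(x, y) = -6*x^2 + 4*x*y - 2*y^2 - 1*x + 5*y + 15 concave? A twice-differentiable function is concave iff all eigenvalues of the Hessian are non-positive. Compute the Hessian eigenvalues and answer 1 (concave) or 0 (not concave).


The Hessian of f(x,y) = -6*x^2 + 4*x*y - 2*y^2 - 1*x + 5*y + 15 is:
H = [[-12, 4], [4, -4]]
Trace = -12 - 4 = -16
Determinant = -12*-4 - (4)^2 = 32
Discriminant = (-16)^2 - 4*32 = 128.0
Eigenvalues: lambda_1 = -13.6569, lambda_2 = -2.3431
The function is concave.

1


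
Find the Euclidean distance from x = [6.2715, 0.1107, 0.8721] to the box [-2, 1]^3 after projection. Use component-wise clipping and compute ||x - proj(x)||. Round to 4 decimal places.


Project each component onto [-2, 1].
clip(6.2715) = 1.0, clip(0.1107) = 0.1107, clip(0.8721) = 0.8721
Projection = [1.0, 0.1107, 0.8721]
Squared diffs: [27.7887, 0.0, 0.0]
Distance = sqrt(27.7887) = 5.2715


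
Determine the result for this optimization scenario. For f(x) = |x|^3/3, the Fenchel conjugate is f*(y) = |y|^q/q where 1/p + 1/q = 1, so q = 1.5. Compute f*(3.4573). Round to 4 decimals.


The conjugate exponent q satisfies 1/p + 1/q = 1.
p = 3, so q = 3/(3 - 1) = 1.5
|y|^q = 3.4573^1.5 = 6.4284
f*(3.4573) = 6.4284 / 1.5 = 4.2856


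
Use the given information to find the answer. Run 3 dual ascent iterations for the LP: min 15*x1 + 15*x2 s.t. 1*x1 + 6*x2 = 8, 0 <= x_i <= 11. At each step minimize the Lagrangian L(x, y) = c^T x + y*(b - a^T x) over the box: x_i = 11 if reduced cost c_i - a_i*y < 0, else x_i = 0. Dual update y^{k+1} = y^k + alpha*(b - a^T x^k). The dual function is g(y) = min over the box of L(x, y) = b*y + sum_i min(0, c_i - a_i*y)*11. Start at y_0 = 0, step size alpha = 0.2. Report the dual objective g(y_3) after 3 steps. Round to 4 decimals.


Dual ascent for LP: min 15*x1 + 15*x2, 1*x1 + 6*x2 = 8, 0 <= x_i <= 11
Step 1: y^k = 0.0, reduced costs: (15.0, 15.0)
  x^k = (0.0, 0.0), subgradient = b - a^T x = 8.0
  y^{k+1} = 0.0 + 0.2*8.0 = 1.6
Step 2: y^k = 1.6, reduced costs: (13.4, 5.4)
  x^k = (0.0, 0.0), subgradient = b - a^T x = 8.0
  y^{k+1} = 1.6 + 0.2*8.0 = 3.2
Step 3: y^k = 3.2, reduced costs: (11.8, -4.2)
  x^k = (0.0, 11.0), subgradient = b - a^T x = -58.0
  y^{k+1} = 3.2 + 0.2*-58.0 = -8.4
Dual objective at y_3 = -8.4: reduced costs (23.4, 65.4), box minimizer x = (0.0, 0.0)
g(y_3) = b*y + (c1 - a1*y)*x1 + (c2 - a2*y)*x2 = 8*(-8.4) + 23.4*0.0 + 65.4*0.0 = -67.2 + 0.0 + 0.0 = -67.2


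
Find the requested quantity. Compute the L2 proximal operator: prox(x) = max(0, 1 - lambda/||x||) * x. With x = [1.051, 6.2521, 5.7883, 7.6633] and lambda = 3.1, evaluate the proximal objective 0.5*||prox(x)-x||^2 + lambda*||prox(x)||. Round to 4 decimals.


Step 1: Compute ||x||.
||x|| = 11.5076
Step 2: Compute scaling factor.
scale = max(0, 1 - 3.1/11.5076) = 0.7306
Step 3: prox(x) = [0.7679, 4.5679, 4.229, 5.5989]
||prox(x)|| = 8.4076
Step 4: Proximal objective.
0.5*||prox-x||^2 = 4.805
lambda*||prox|| = 26.0636
Total = 30.8684


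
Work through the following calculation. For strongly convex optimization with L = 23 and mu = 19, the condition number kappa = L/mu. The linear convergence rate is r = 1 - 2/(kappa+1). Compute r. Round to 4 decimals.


Step 1: Compute the condition number.
kappa = L/mu = 23/19 = 1.2105
Step 2: Compute the convergence rate.
r = 1 - 2/(kappa + 1) = 1 - 2*mu/(L + mu) = (L - mu)/(L + mu) = 4/42 = 0.0952


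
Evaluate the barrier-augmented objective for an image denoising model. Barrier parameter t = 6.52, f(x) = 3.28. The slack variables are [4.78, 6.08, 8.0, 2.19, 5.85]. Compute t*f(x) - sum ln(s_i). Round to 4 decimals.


Step 1: Compute log-barrier.
ln values: [1.5644, 1.805, 2.0794, 0.7839, 1.7664]
phi = -(1.5644 + 1.805 + 2.0794 + 0.7839 + 1.7664) = -7.9992
Step 2: Compute augmented objective.
t*f(x) = 6.52*3.28 = 21.3856
Total = 21.3856 - 7.9992 = 13.3864


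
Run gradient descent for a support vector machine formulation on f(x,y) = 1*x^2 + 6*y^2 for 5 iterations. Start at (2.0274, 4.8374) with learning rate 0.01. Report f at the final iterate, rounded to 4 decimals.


Gradient descent on f(x,y) = 1*x^2 + 6*y^2.
Starting point: (2.0274, 4.8374), alpha = 0.01
Step 1: grad_x = 2*1*2.0274 = 4.0548, grad_y = 2*6*4.8374 = 58.0488
  x_1 = 2.0274 - 0.01*4.0548 = 1.9869
  y_1 = 4.8374 - 0.01*58.0488 = 4.2569
Step 2: grad_x = 2*1*1.9869 = 3.9737, grad_y = 2*6*4.2569 = 51.0829
  x_2 = 1.9869 - 0.01*3.9737 = 1.9471
  y_2 = 4.2569 - 0.01*51.0829 = 3.7461
Step 3: grad_x = 2*1*1.9471 = 3.8942, grad_y = 2*6*3.7461 = 44.953
  x_3 = 1.9471 - 0.01*3.8942 = 1.9082
  y_3 = 3.7461 - 0.01*44.953 = 3.2966
Step 4: grad_x = 2*1*1.9082 = 3.8163, grad_y = 2*6*3.2966 = 39.5586
  x_4 = 1.9082 - 0.01*3.8163 = 1.87
  y_4 = 3.2966 - 0.01*39.5586 = 2.901
Step 5: grad_x = 2*1*1.87 = 3.74, grad_y = 2*6*2.901 = 34.8116
  x_5 = 1.87 - 0.01*3.74 = 1.8326
  y_5 = 2.901 - 0.01*34.8116 = 2.5529
f(1.8326, 2.5529) = 1*1.8326^2 + 6*2.5529^2 = 42.4607


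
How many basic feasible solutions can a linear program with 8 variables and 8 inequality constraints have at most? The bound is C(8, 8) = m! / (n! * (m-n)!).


Each vertex corresponds to some choice of n active constraints out of m, so the number of vertices is at most C(m, n) = m! / (n!(m-n)!).
m = 8, n = 8
Numerator: 8 * 7 * 6 * 5 * 4 * 3 * 2 * 1
Denominator: 8! = 40320
C(8, 8) = 1


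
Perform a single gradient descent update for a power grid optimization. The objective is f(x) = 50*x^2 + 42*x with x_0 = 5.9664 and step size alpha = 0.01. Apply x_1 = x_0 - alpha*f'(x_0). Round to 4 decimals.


We compute the gradient at x_0 and apply the update.
f'(x) = 100*x + 42
f'(5.9664) = 100*5.9664 + 42 = 638.64
x_1 = 5.9664 - 0.01*638.64 = -0.42


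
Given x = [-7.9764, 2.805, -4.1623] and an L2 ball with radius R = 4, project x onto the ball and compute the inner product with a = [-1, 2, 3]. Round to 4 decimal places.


Step 1: Compute ||x|| (intermediates to 6 decimals).
||x|| = sqrt((-7.9764)^2 + 2.805^2 + (-4.1623)^2) = 9.424209
Step 2: Project.
Since ||x|| > R, scale = R/||x|| = 4/9.424209 = 0.424439, proj(x) = scale * x
proj(x) = [-3.385495, 1.190551, -1.766642]
Step 3: Dot product.
a^T * proj(x) = -1*(-3.385495) + 2*1.190551 + 3*(-1.766642) = 0.4667


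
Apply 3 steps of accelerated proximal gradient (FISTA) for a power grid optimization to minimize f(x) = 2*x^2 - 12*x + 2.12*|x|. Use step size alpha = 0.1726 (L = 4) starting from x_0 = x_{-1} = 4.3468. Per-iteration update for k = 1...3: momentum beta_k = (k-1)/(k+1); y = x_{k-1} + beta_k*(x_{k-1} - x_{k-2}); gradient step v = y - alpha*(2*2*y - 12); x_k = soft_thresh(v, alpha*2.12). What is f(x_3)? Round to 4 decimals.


FISTA on f(x) = 2*x^2 - 12*x + 2.12*|x|
L = 4, alpha = 0.1726
Iteration 1: beta = 0.0, y = 4.3468 + 0.0*(4.3468 - 4.3468) = 4.3468
  grad(y) = 5.3872, v = y - alpha*grad = 3.417
  prox(v) = soft_thresh(3.417, 0.3659) = 3.0511
Iteration 2: beta = 0.3333, y = 3.0511 + 0.3333*(3.0511 - 4.3468) = 2.6191
  grad(y) = -1.5234, v = y - alpha*grad = 2.8821
  prox(v) = soft_thresh(2.8821, 0.3659) = 2.5162
Iteration 3: beta = 0.5, y = 2.5162 + 0.5*(2.5162 - 3.0511) = 2.2487
  grad(y) = -3.0051, v = y - alpha*grad = 2.7674
  prox(v) = soft_thresh(2.7674, 0.3659) = 2.4015
f(x_3) = 2*2.4015^2 - 12*2.4015 + 2.12*|2.4015| = -12.1924


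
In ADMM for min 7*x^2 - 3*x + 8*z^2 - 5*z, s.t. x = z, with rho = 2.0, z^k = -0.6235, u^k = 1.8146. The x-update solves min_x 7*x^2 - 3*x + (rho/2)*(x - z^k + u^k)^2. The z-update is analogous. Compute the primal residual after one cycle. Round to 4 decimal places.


ADMM iteration with rho = 2.0, z^k = -0.6235, u^k = 1.8146
Step 1: x-update.
Minimize 7*x^2 - 3*x + (2.0/2)*(x + 0.6235 + 1.8146)^2
FOC: (2*7 + 2.0)*x = 3 + 2.0*(-0.6235 - 1.8146)
x^{k+1} = -0.1173
Step 2: z-update.
Minimize 8*z^2 - 5*z + (2.0/2)*(-0.1173 - z + 1.8146)^2
FOC: (2*8 + 2.0)*z = 5 + 2.0*(-0.1173 + 1.8146)
z^{k+1} = 0.4664
Step 3: u-update.
u^{k+1} = 1.8146 - 0.1173 - 0.4664 = 1.231
Step 4: Primal residual = |-0.1173 - 0.4664| = 0.5836


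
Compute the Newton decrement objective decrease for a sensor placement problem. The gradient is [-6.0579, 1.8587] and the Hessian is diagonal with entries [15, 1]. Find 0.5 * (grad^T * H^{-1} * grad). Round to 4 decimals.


Step 1: H is diagonal, so H^(-1) * g = [-0.4039, 1.8587].
Step 2: g^T H^(-1) g = sum_i g_i^2 / H_ii
  = (-6.0579)^2/15 + (1.8587)^2/1
  = 2.4465 + 3.4548 = 5.9013
Step 3: Objective decrease = 0.5 * g^T H^(-1) g = 2.9507


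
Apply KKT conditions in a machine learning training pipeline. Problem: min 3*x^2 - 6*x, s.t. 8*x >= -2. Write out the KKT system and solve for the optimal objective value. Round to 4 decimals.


Step 1: Try lambda = 0 (constraint inactive).
Stationarity: 2*3*x - 6 = 0
x* = 6/(2*3) = 1.0
Check constraint: 8*1.0 = 8.0 >= -2 -- satisfied.
Step 2: Compute optimal value.
f(x*) = 3*1.0^2 - 6*1.0 = -3.0


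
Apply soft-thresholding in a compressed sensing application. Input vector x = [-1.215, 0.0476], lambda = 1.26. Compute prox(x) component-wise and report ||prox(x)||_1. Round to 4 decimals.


Soft-thresholding with lambda = 1.26:
prox(-1.215) = sign(-1.215)*max(|-1.215| - 1.26, 0) = 0.0
prox(0.0476) = sign(0.0476)*max(|0.0476| - 1.26, 0) = 0.0
prox(x) = [0.0, 0.0]
||prox(x)||_1 = 0.0 + 0.0 = 0.0


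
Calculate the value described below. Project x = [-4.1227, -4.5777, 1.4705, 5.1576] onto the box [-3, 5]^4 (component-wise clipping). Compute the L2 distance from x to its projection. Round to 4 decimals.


Project each component onto [-3, 5].
clip(-4.1227) = -3.0, clip(-4.5777) = -3.0, clip(1.4705) = 1.4705, clip(5.1576) = 5.0
Projection = [-3.0, -3.0, 1.4705, 5.0]
Squared diffs: [1.2605, 2.4891, 0.0, 0.0248]
Distance = sqrt(3.7744) = 1.9428


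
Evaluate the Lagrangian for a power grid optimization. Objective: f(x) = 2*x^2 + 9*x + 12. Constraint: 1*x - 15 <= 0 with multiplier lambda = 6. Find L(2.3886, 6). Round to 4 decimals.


Step 1: Evaluate f(x).
f(2.3886) = 2*2.3886^2 + 9*2.3886 + 12 = 44.9082
Step 2: Evaluate g(x).
g(2.3886) = 1*2.3886 - 15 = -12.6114
Step 3: Compute Lagrangian.
L = 44.9082 + 6*-12.6114 = -30.7602


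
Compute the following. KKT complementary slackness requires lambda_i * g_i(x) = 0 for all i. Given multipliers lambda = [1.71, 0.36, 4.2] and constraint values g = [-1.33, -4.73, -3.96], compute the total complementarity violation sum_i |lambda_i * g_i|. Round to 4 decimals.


KKT complementary slackness check:
lambda_1 * g_1 = 1.71 * -1.33 = -2.2743
lambda_2 * g_2 = 0.36 * -4.73 = -1.7028
lambda_3 * g_3 = 4.2 * -3.96 = -16.632
Total violation = 2.2743 + 1.7028 + 16.632 = 20.6091


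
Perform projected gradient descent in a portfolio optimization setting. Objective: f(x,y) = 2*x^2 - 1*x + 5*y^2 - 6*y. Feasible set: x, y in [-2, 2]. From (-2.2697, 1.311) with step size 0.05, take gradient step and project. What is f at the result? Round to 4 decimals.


Step 1: Compute gradient at (-2.2697, 1.311).
grad_x = 2*2*-2.2697 - 1 = -10.0788
grad_y = 2*5*1.311 - 6 = 7.11
Step 2: Gradient step.
x_raw = -2.2697 - 0.05*-10.0788 = -1.7658
y_raw = 1.311 - 0.05*7.11 = 0.9555
Step 3: Project onto [-2, 2].
x_proj = clip(-1.7658) = -1.7658
y_proj = clip(0.9555) = 0.9555
Step 4: Evaluate f.
f(-1.7658, 0.9555) = 6.8335


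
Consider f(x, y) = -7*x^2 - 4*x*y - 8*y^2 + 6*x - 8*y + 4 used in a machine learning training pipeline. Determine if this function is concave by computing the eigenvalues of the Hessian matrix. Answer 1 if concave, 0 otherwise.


The Hessian of f(x,y) = -7*x^2 - 4*x*y - 8*y^2 + 6*x - 8*y + 4 is:
H = [[-14, -4], [-4, -16]]
Trace = -14 - 16 = -30
Determinant = -14*-16 - (-4)^2 = 208
Discriminant = (-30)^2 - 4*208 = 68.0
Eigenvalues: lambda_1 = -19.1231, lambda_2 = -10.8769
The function is concave.

1


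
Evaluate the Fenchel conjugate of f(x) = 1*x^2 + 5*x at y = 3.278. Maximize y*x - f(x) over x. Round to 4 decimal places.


f*(y) = sup_x {y*x - a*x^2 - b*x} = sup_x {(y-b)*x - a*x^2}
FOC: (y - b) - 2a*x = 0 => x* = (y - b)/(2a)
x* = (3.278 - 5)/(2*1) = -0.861
f*(3.278) = (y-b)^2/(4a) = (3.278 - 5)^2/(4*1)
= 2.9653/4 = 0.7413


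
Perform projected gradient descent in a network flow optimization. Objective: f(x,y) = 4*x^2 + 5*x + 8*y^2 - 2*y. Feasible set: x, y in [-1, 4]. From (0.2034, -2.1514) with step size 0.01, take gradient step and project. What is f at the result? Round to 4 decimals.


Step 1: Compute gradient at (0.2034, -2.1514).
grad_x = 2*4*0.2034 + 5 = 6.6272
grad_y = 2*8*-2.1514 - 2 = -36.4224
Step 2: Gradient step.
x_raw = 0.2034 - 0.01*6.6272 = 0.1371
y_raw = -2.1514 - 0.01*-36.4224 = -1.7872
Step 3: Project onto [-1, 4].
x_proj = clip(0.1371) = 0.1371
y_proj = clip(-1.7872) = -1.0
Step 4: Evaluate f.
f(0.1371, -1.0) = 10.7609


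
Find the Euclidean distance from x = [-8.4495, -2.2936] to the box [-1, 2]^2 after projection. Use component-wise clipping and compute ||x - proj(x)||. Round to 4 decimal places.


Project each component onto [-1, 2].
clip(-8.4495) = -1.0, clip(-2.2936) = -1.0
Projection = [-1.0, -1.0]
Squared diffs: [55.4951, 1.6734]
Distance = sqrt(57.1685) = 7.561


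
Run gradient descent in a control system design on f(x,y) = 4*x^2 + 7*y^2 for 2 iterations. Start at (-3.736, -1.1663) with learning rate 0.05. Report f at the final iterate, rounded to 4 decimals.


Gradient descent on f(x,y) = 4*x^2 + 7*y^2.
Starting point: (-3.736, -1.1663), alpha = 0.05
Step 1: grad_x = 2*4*-3.736 = -29.888, grad_y = 2*7*-1.1663 = -16.3282
  x_1 = -3.736 - 0.05*-29.888 = -2.2416
  y_1 = -1.1663 - 0.05*-16.3282 = -0.3499
Step 2: grad_x = 2*4*-2.2416 = -17.9328, grad_y = 2*7*-0.3499 = -4.8985
  x_2 = -2.2416 - 0.05*-17.9328 = -1.345
  y_2 = -0.3499 - 0.05*-4.8985 = -0.105
f(-1.345, -0.105) = 4*(-1.345)^2 + 7*(-0.105)^2 = 7.3128


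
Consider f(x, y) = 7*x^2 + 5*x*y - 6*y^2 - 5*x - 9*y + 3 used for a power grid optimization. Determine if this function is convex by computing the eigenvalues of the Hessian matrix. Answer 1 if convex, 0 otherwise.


The Hessian of f(x,y) = 7*x^2 + 5*x*y - 6*y^2 - 5*x - 9*y + 3 is:
H = [[14, 5], [5, -12]]
Trace = 14 - 12 = 2
Determinant = 14*-12 - (5)^2 = -193
Discriminant = (2)^2 - 4*-193 = 776.0
Eigenvalues: lambda_1 = -12.9284, lambda_2 = 14.9284
The function is not convex.

0


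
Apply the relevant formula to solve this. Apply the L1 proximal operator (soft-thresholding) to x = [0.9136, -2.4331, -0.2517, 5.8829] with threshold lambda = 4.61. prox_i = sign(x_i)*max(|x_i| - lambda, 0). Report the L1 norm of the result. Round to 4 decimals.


Soft-thresholding with lambda = 4.61:
prox(0.9136) = sign(0.9136)*max(|0.9136| - 4.61, 0) = 0.0
prox(-2.4331) = sign(-2.4331)*max(|-2.4331| - 4.61, 0) = 0.0
prox(-0.2517) = sign(-0.2517)*max(|-0.2517| - 4.61, 0) = 0.0
prox(5.8829) = sign(5.8829)*max(|5.8829| - 4.61, 0) = 1.2729
prox(x) = [0.0, 0.0, 0.0, 1.2729]
||prox(x)||_1 = 0.0 + 0.0 + 0.0 + 1.2729 = 1.2729


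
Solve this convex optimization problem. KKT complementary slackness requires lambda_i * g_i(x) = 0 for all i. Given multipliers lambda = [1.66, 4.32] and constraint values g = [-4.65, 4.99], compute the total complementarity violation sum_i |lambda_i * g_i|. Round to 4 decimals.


KKT complementary slackness check:
lambda_1 * g_1 = 1.66 * -4.65 = -7.719
lambda_2 * g_2 = 4.32 * 4.99 = 21.5568
Total violation = 7.719 + 21.5568 = 29.2758


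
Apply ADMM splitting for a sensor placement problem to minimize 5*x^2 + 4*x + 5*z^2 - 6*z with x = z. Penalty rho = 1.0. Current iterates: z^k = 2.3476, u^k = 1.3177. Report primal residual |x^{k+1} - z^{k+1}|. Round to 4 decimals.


ADMM iteration with rho = 1.0, z^k = 2.3476, u^k = 1.3177
Step 1: x-update.
Minimize 5*x^2 + 4*x + (1.0/2)*(x - 2.3476 + 1.3177)^2
FOC: (2*5 + 1.0)*x = -4 + 1.0*(2.3476 - 1.3177)
x^{k+1} = -0.27
Step 2: z-update.
Minimize 5*z^2 - 6*z + (1.0/2)*(-0.27 - z + 1.3177)^2
FOC: (2*5 + 1.0)*z = 6 + 1.0*(-0.27 + 1.3177)
z^{k+1} = 0.6407
Step 3: u-update.
u^{k+1} = 1.3177 - 0.27 - 0.6407 = 0.407
Step 4: Primal residual = |-0.27 - 0.6407| = 0.9107


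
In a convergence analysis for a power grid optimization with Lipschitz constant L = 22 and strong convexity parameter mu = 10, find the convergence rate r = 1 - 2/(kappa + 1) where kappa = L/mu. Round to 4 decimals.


Step 1: Compute the condition number.
kappa = L/mu = 22/10 = 2.2
Step 2: Compute the convergence rate.
r = 1 - 2/(kappa + 1) = 1 - 2*mu/(L + mu) = (L - mu)/(L + mu) = 12/32 = 0.375


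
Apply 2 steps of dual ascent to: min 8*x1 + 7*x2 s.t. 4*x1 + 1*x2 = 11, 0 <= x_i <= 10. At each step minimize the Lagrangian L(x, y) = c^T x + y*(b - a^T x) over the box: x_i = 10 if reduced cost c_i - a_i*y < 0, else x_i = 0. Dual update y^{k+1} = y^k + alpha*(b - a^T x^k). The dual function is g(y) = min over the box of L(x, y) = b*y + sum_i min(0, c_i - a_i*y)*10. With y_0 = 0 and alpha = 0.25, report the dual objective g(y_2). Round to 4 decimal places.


Dual ascent for LP: min 8*x1 + 7*x2, 4*x1 + 1*x2 = 11, 0 <= x_i <= 10
Step 1: y^k = 0.0, reduced costs: (8.0, 7.0)
  x^k = (0.0, 0.0), subgradient = b - a^T x = 11.0
  y^{k+1} = 0.0 + 0.25*11.0 = 2.75
Step 2: y^k = 2.75, reduced costs: (-3.0, 4.25)
  x^k = (10.0, 0.0), subgradient = b - a^T x = -29.0
  y^{k+1} = 2.75 + 0.25*-29.0 = -4.5
Dual objective at y_2 = -4.5: reduced costs (26.0, 11.5), box minimizer x = (0.0, 0.0)
g(y_2) = b*y + (c1 - a1*y)*x1 + (c2 - a2*y)*x2 = 11*(-4.5) + 26.0*0.0 + 11.5*0.0 = -49.5 + 0.0 + 0.0 = -49.5


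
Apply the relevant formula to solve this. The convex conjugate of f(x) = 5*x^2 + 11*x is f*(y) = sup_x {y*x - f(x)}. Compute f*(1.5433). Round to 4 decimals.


f*(y) = sup_x {y*x - a*x^2 - b*x} = sup_x {(y-b)*x - a*x^2}
FOC: (y - b) - 2a*x = 0 => x* = (y - b)/(2a)
x* = (1.5433 - 11)/(2*5) = -0.9457
f*(1.5433) = (y-b)^2/(4a) = (1.5433 - 11)^2/(4*5)
= 89.4292/20 = 4.4715


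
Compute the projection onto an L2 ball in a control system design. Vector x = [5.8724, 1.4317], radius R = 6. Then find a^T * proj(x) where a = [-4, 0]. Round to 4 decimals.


Step 1: Compute ||x|| (intermediates to 6 decimals).
||x|| = sqrt(5.8724^2 + 1.4317^2) = 6.044406
Step 2: Project.
Since ||x|| > R, scale = R/||x|| = 6/6.044406 = 0.992653, proj(x) = scale * x
proj(x) = [5.829255, 1.421181]
Step 3: Dot product.
a^T * proj(x) = -4*5.829255 + 0*1.421181 = -23.317


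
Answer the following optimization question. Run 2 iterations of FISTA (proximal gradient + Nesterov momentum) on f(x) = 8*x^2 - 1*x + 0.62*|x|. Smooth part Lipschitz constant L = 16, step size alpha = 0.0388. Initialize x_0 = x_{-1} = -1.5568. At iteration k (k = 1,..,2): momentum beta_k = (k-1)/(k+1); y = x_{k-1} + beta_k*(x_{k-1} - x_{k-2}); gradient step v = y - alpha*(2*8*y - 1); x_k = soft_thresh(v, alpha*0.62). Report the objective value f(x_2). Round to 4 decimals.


FISTA on f(x) = 8*x^2 - 1*x + 0.62*|x|
L = 16, alpha = 0.0388
Iteration 1: beta = 0.0, y = -1.5568 + 0.0*(-1.5568 + 1.5568) = -1.5568
  grad(y) = -25.9088, v = y - alpha*grad = -0.5515
  prox(v) = soft_thresh(-0.5515, 0.0241) = -0.5275
Iteration 2: beta = 0.3333, y = -0.5275 + 0.3333*(-0.5275 + 1.5568) = -0.1844
  grad(y) = -3.95, v = y - alpha*grad = -0.0311
  prox(v) = soft_thresh(-0.0311, 0.0241) = -0.0071
f(x_2) = 8*(-0.0071)^2 - 1*(-0.0071) + 0.62*|-0.0071| = 0.0118


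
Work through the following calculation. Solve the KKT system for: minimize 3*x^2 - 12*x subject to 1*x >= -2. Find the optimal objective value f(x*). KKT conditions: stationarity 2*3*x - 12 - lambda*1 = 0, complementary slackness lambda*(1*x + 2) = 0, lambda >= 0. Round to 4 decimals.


Step 1: Try lambda = 0 (constraint inactive).
Stationarity: 2*3*x - 12 = 0
x* = 12/(2*3) = 2.0
Check constraint: 1*2.0 = 2.0 >= -2 -- satisfied.
Step 2: Compute optimal value.
f(x*) = 3*2.0^2 - 12*2.0 = -12.0


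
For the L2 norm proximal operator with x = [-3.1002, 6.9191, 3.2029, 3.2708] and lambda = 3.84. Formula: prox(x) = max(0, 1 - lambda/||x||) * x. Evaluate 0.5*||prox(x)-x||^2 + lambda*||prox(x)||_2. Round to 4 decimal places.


Step 1: Compute ||x||.
||x|| = 8.8567
Step 2: Compute scaling factor.
scale = max(0, 1 - 3.84/8.8567) = 0.5664
Step 3: prox(x) = [-1.7561, 3.9192, 1.8142, 1.8527]
||prox(x)|| = 5.0167
Step 4: Proximal objective.
0.5*||prox-x||^2 = 7.3728
lambda*||prox|| = 19.2641
Total = 26.6371
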